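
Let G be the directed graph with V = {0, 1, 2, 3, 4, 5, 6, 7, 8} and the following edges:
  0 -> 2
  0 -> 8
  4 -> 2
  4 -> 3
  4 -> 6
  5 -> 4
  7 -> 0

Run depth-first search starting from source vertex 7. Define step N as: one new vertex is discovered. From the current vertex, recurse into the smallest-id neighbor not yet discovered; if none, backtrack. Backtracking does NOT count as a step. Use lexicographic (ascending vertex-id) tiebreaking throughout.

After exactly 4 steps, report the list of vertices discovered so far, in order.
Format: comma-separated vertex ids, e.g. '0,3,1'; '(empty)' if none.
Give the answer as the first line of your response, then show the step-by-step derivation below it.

7,0,2,8

step 1: discover 7; path=7; order=7
step 2: discover 0; path=7>0; order=7,0
step 3: discover 2; path=7>0>2; order=7,0,2
step 4: discover 8; path=7>0>8; order=7,0,2,8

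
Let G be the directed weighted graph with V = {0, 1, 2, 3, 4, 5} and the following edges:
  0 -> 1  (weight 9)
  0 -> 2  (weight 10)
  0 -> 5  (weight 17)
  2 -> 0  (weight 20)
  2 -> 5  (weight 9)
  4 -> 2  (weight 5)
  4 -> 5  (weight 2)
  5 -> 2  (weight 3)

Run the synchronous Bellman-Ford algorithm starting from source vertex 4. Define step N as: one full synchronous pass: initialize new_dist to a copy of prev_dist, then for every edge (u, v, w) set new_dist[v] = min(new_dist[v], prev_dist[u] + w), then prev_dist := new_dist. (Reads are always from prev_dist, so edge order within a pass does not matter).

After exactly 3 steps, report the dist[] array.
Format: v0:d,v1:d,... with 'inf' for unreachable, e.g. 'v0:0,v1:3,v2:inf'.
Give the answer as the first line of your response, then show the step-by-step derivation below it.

v0:25,v1:34,v2:5,v3:inf,v4:0,v5:2

step 1: dist = v0:inf,v1:inf,v2:5,v3:inf,v4:0,v5:2
step 2: dist = v0:25,v1:inf,v2:5,v3:inf,v4:0,v5:2
step 3: dist = v0:25,v1:34,v2:5,v3:inf,v4:0,v5:2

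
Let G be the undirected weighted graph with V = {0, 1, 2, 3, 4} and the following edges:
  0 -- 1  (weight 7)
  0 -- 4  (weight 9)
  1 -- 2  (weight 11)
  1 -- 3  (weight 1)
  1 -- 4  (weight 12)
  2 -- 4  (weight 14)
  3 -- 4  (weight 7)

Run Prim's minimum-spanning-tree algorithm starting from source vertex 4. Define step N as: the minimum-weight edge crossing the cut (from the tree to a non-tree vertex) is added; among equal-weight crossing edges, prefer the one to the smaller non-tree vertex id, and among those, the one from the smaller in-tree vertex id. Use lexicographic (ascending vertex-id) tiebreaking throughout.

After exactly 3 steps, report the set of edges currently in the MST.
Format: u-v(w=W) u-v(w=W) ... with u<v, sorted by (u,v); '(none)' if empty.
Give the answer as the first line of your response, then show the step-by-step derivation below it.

0-1(w=7) 1-3(w=1) 3-4(w=7)

step 1: add edge 3-4 (w=7); MST = {3-4(w=7)}
step 2: add edge 1-3 (w=1); MST = {1-3(w=1) 3-4(w=7)}
step 3: add edge 0-1 (w=7); MST = {0-1(w=7) 1-3(w=1) 3-4(w=7)}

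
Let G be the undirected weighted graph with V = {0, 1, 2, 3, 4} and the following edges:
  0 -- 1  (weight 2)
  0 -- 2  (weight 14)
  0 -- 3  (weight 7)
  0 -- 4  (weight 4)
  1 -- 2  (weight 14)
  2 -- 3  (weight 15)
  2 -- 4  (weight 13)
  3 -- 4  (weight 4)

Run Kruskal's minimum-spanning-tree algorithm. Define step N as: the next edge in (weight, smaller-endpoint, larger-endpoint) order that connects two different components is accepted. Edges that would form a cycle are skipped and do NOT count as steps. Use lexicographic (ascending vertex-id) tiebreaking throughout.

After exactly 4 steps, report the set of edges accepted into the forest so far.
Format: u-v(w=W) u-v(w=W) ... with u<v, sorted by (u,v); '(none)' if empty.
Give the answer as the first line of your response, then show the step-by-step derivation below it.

0-1(w=2) 0-4(w=4) 2-4(w=13) 3-4(w=4)

step 1: add edge 0-1 (w=2); MST = {0-1(w=2)}
step 2: add edge 0-4 (w=4); MST = {0-1(w=2) 0-4(w=4)}
step 3: add edge 3-4 (w=4); MST = {0-1(w=2) 0-4(w=4) 3-4(w=4)}
step 4: add edge 2-4 (w=13); MST = {0-1(w=2) 0-4(w=4) 2-4(w=13) 3-4(w=4)}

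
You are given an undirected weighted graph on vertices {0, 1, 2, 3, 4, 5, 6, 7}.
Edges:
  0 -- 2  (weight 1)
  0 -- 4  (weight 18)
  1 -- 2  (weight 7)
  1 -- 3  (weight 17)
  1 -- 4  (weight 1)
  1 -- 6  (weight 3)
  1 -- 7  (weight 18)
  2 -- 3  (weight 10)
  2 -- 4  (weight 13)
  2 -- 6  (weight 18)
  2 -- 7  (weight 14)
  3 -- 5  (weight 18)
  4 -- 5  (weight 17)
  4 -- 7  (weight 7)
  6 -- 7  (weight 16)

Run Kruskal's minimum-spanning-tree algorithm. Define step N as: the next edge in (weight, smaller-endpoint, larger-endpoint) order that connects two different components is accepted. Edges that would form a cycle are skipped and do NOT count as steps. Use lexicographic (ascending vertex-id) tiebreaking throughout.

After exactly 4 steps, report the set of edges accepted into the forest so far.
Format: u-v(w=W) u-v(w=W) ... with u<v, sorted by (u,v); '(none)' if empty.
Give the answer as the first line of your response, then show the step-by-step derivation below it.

0-2(w=1) 1-2(w=7) 1-4(w=1) 1-6(w=3)

step 1: add edge 0-2 (w=1); MST = {0-2(w=1)}
step 2: add edge 1-4 (w=1); MST = {0-2(w=1) 1-4(w=1)}
step 3: add edge 1-6 (w=3); MST = {0-2(w=1) 1-4(w=1) 1-6(w=3)}
step 4: add edge 1-2 (w=7); MST = {0-2(w=1) 1-2(w=7) 1-4(w=1) 1-6(w=3)}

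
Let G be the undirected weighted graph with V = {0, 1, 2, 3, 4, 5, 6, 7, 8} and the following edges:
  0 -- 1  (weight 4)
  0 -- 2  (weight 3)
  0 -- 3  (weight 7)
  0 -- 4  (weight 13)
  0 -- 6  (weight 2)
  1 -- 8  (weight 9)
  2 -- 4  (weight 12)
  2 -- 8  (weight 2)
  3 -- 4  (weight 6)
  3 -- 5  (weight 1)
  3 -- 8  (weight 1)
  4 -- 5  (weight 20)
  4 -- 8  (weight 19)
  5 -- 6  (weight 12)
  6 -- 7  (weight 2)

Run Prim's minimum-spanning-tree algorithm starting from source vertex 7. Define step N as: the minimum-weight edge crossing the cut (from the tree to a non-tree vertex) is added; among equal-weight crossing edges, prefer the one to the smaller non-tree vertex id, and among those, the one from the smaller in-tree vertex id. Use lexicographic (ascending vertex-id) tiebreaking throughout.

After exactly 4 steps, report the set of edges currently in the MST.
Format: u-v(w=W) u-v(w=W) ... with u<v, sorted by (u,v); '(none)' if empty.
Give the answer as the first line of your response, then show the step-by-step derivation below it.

0-2(w=3) 0-6(w=2) 2-8(w=2) 6-7(w=2)

step 1: add edge 6-7 (w=2); MST = {6-7(w=2)}
step 2: add edge 0-6 (w=2); MST = {0-6(w=2) 6-7(w=2)}
step 3: add edge 0-2 (w=3); MST = {0-2(w=3) 0-6(w=2) 6-7(w=2)}
step 4: add edge 2-8 (w=2); MST = {0-2(w=3) 0-6(w=2) 2-8(w=2) 6-7(w=2)}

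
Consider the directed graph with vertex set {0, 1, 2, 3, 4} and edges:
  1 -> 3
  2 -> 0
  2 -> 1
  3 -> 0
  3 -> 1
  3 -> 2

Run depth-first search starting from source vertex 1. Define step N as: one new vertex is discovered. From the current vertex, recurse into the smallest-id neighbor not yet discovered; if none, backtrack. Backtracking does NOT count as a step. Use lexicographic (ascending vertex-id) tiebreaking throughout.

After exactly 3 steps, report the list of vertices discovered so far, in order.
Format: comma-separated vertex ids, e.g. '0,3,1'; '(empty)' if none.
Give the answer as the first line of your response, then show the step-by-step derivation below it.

1,3,0

step 1: discover 1; path=1; order=1
step 2: discover 3; path=1>3; order=1,3
step 3: discover 0; path=1>3>0; order=1,3,0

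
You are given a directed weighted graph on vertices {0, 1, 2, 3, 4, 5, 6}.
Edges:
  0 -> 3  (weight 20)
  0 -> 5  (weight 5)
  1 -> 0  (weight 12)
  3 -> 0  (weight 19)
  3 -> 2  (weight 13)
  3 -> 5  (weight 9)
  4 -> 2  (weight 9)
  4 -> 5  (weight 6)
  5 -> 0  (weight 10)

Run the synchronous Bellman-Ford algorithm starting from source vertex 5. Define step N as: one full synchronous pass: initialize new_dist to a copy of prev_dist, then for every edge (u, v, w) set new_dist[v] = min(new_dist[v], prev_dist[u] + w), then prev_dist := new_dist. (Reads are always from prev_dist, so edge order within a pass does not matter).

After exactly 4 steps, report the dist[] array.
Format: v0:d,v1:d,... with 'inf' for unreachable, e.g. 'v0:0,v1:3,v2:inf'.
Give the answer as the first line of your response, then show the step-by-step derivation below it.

v0:10,v1:inf,v2:43,v3:30,v4:inf,v5:0,v6:inf

step 1: dist = v0:10,v1:inf,v2:inf,v3:inf,v4:inf,v5:0,v6:inf
step 2: dist = v0:10,v1:inf,v2:inf,v3:30,v4:inf,v5:0,v6:inf
step 3: dist = v0:10,v1:inf,v2:43,v3:30,v4:inf,v5:0,v6:inf
step 4: dist = v0:10,v1:inf,v2:43,v3:30,v4:inf,v5:0,v6:inf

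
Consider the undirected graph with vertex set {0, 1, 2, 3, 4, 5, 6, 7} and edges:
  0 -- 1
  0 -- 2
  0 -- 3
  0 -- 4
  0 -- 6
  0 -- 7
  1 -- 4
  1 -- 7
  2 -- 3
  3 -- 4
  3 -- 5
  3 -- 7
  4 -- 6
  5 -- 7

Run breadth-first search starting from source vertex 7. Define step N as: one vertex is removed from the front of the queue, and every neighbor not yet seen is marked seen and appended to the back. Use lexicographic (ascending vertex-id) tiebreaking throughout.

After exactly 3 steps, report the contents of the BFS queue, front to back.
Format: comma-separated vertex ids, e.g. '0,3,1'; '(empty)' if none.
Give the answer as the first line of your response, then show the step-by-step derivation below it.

3,5,2,4,6

step 1: dequeue 7; queue=[0,1,3,5]; order=7
step 2: dequeue 0; queue=[1,3,5,2,4,6]; order=7,0
step 3: dequeue 1; queue=[3,5,2,4,6]; order=7,0,1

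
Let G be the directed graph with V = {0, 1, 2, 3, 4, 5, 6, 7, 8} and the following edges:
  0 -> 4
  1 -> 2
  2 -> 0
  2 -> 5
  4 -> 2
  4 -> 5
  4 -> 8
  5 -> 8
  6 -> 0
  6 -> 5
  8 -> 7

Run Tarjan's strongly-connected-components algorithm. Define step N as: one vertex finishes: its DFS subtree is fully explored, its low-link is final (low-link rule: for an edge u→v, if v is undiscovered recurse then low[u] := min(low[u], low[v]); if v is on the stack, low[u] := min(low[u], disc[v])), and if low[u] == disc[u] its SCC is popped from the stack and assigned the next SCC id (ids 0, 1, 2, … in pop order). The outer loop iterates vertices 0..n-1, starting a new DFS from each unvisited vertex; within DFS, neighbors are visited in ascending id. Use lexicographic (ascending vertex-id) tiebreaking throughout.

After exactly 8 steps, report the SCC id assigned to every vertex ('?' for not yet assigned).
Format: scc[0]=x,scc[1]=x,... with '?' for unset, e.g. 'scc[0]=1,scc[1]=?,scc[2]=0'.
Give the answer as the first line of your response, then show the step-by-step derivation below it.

scc[0]=3,scc[1]=4,scc[2]=3,scc[3]=5,scc[4]=3,scc[5]=2,scc[6]=?,scc[7]=0,scc[8]=1

step 1: low=(low[0]=0,low[1]=?,low[2]=0,low[3]=?,low[4]=1,low[5]=3,low[6]=?,low[7]=5,low[8]=4); scc=(scc[0]=?,scc[1]=?,scc[2]=?,scc[3]=?,scc[4]=?,scc[5]=?,scc[6]=?,scc[7]=0,scc[8]=?)
step 2: low=(low[0]=0,low[1]=?,low[2]=0,low[3]=?,low[4]=1,low[5]=3,low[6]=?,low[7]=5,low[8]=4); scc=(scc[0]=?,scc[1]=?,scc[2]=?,scc[3]=?,scc[4]=?,scc[5]=?,scc[6]=?,scc[7]=0,scc[8]=1)
step 3: low=(low[0]=0,low[1]=?,low[2]=0,low[3]=?,low[4]=1,low[5]=3,low[6]=?,low[7]=5,low[8]=4); scc=(scc[0]=?,scc[1]=?,scc[2]=?,scc[3]=?,scc[4]=?,scc[5]=2,scc[6]=?,scc[7]=0,scc[8]=1)
step 4: low=(low[0]=0,low[1]=?,low[2]=0,low[3]=?,low[4]=1,low[5]=3,low[6]=?,low[7]=5,low[8]=4); scc=(scc[0]=?,scc[1]=?,scc[2]=?,scc[3]=?,scc[4]=?,scc[5]=2,scc[6]=?,scc[7]=0,scc[8]=1)
step 5: low=(low[0]=0,low[1]=?,low[2]=0,low[3]=?,low[4]=0,low[5]=3,low[6]=?,low[7]=5,low[8]=4); scc=(scc[0]=?,scc[1]=?,scc[2]=?,scc[3]=?,scc[4]=?,scc[5]=2,scc[6]=?,scc[7]=0,scc[8]=1)
step 6: low=(low[0]=0,low[1]=?,low[2]=0,low[3]=?,low[4]=0,low[5]=3,low[6]=?,low[7]=5,low[8]=4); scc=(scc[0]=3,scc[1]=?,scc[2]=3,scc[3]=?,scc[4]=3,scc[5]=2,scc[6]=?,scc[7]=0,scc[8]=1)
step 7: low=(low[0]=0,low[1]=6,low[2]=0,low[3]=?,low[4]=0,low[5]=3,low[6]=?,low[7]=5,low[8]=4); scc=(scc[0]=3,scc[1]=4,scc[2]=3,scc[3]=?,scc[4]=3,scc[5]=2,scc[6]=?,scc[7]=0,scc[8]=1)
step 8: low=(low[0]=0,low[1]=6,low[2]=0,low[3]=7,low[4]=0,low[5]=3,low[6]=?,low[7]=5,low[8]=4); scc=(scc[0]=3,scc[1]=4,scc[2]=3,scc[3]=5,scc[4]=3,scc[5]=2,scc[6]=?,scc[7]=0,scc[8]=1)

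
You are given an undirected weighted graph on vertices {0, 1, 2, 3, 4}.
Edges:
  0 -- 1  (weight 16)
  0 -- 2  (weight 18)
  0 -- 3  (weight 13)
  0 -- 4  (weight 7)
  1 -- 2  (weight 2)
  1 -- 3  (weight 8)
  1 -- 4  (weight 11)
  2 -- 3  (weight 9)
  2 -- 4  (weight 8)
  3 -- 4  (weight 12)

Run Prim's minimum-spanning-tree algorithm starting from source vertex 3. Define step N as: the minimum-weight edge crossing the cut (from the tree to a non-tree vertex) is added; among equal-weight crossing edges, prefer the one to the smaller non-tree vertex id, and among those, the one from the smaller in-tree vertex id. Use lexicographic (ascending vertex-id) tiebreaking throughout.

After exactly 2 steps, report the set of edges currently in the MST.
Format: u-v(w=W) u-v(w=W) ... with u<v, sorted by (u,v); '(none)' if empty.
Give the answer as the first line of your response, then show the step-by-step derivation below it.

1-2(w=2) 1-3(w=8)

step 1: add edge 1-3 (w=8); MST = {1-3(w=8)}
step 2: add edge 1-2 (w=2); MST = {1-2(w=2) 1-3(w=8)}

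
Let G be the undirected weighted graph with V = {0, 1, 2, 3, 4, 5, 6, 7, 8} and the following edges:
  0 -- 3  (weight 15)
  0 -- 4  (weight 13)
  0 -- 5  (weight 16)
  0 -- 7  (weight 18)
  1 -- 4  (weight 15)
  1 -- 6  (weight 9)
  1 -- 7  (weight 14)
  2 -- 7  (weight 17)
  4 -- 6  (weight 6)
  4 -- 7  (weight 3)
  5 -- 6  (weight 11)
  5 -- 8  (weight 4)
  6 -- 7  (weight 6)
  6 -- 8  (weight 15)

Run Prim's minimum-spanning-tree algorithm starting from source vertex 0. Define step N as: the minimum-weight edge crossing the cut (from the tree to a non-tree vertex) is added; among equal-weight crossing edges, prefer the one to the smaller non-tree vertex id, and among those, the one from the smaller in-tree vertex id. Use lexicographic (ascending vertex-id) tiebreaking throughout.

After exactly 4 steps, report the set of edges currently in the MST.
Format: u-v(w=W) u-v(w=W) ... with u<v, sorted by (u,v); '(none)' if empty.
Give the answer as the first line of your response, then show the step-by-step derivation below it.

0-4(w=13) 1-6(w=9) 4-6(w=6) 4-7(w=3)

step 1: add edge 0-4 (w=13); MST = {0-4(w=13)}
step 2: add edge 4-7 (w=3); MST = {0-4(w=13) 4-7(w=3)}
step 3: add edge 4-6 (w=6); MST = {0-4(w=13) 4-6(w=6) 4-7(w=3)}
step 4: add edge 1-6 (w=9); MST = {0-4(w=13) 1-6(w=9) 4-6(w=6) 4-7(w=3)}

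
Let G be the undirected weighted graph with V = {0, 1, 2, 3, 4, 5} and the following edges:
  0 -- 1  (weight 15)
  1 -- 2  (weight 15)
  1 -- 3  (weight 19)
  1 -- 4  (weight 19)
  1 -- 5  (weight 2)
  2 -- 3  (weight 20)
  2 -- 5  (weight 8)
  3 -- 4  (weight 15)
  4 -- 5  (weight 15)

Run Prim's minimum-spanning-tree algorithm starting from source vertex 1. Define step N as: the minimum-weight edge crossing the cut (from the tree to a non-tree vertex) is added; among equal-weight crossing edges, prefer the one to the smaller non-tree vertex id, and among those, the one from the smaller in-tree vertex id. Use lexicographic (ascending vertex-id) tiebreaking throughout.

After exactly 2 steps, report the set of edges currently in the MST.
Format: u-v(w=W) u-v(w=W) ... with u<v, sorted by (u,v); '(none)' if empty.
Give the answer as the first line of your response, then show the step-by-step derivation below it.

1-5(w=2) 2-5(w=8)

step 1: add edge 1-5 (w=2); MST = {1-5(w=2)}
step 2: add edge 2-5 (w=8); MST = {1-5(w=2) 2-5(w=8)}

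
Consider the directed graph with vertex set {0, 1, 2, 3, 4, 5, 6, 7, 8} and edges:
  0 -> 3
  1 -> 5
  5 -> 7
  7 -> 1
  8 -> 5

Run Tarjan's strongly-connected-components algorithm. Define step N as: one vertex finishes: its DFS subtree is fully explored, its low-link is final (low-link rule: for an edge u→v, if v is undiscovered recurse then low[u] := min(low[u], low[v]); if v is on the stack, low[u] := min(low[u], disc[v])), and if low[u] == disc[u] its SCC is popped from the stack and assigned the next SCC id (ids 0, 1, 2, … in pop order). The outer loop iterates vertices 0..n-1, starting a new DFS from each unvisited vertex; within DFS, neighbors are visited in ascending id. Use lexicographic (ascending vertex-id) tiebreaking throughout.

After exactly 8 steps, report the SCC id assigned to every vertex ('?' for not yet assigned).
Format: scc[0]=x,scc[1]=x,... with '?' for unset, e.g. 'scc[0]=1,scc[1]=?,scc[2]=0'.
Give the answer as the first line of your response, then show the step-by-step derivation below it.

scc[0]=1,scc[1]=2,scc[2]=3,scc[3]=0,scc[4]=4,scc[5]=2,scc[6]=5,scc[7]=2,scc[8]=?

step 1: low=(low[0]=0,low[1]=?,low[2]=?,low[3]=1,low[4]=?,low[5]=?,low[6]=?,low[7]=?,low[8]=?); scc=(scc[0]=?,scc[1]=?,scc[2]=?,scc[3]=0,scc[4]=?,scc[5]=?,scc[6]=?,scc[7]=?,scc[8]=?)
step 2: low=(low[0]=0,low[1]=?,low[2]=?,low[3]=1,low[4]=?,low[5]=?,low[6]=?,low[7]=?,low[8]=?); scc=(scc[0]=1,scc[1]=?,scc[2]=?,scc[3]=0,scc[4]=?,scc[5]=?,scc[6]=?,scc[7]=?,scc[8]=?)
step 3: low=(low[0]=0,low[1]=2,low[2]=?,low[3]=1,low[4]=?,low[5]=3,low[6]=?,low[7]=2,low[8]=?); scc=(scc[0]=1,scc[1]=?,scc[2]=?,scc[3]=0,scc[4]=?,scc[5]=?,scc[6]=?,scc[7]=?,scc[8]=?)
step 4: low=(low[0]=0,low[1]=2,low[2]=?,low[3]=1,low[4]=?,low[5]=2,low[6]=?,low[7]=2,low[8]=?); scc=(scc[0]=1,scc[1]=?,scc[2]=?,scc[3]=0,scc[4]=?,scc[5]=?,scc[6]=?,scc[7]=?,scc[8]=?)
step 5: low=(low[0]=0,low[1]=2,low[2]=?,low[3]=1,low[4]=?,low[5]=2,low[6]=?,low[7]=2,low[8]=?); scc=(scc[0]=1,scc[1]=2,scc[2]=?,scc[3]=0,scc[4]=?,scc[5]=2,scc[6]=?,scc[7]=2,scc[8]=?)
step 6: low=(low[0]=0,low[1]=2,low[2]=5,low[3]=1,low[4]=?,low[5]=2,low[6]=?,low[7]=2,low[8]=?); scc=(scc[0]=1,scc[1]=2,scc[2]=3,scc[3]=0,scc[4]=?,scc[5]=2,scc[6]=?,scc[7]=2,scc[8]=?)
step 7: low=(low[0]=0,low[1]=2,low[2]=5,low[3]=1,low[4]=6,low[5]=2,low[6]=?,low[7]=2,low[8]=?); scc=(scc[0]=1,scc[1]=2,scc[2]=3,scc[3]=0,scc[4]=4,scc[5]=2,scc[6]=?,scc[7]=2,scc[8]=?)
step 8: low=(low[0]=0,low[1]=2,low[2]=5,low[3]=1,low[4]=6,low[5]=2,low[6]=7,low[7]=2,low[8]=?); scc=(scc[0]=1,scc[1]=2,scc[2]=3,scc[3]=0,scc[4]=4,scc[5]=2,scc[6]=5,scc[7]=2,scc[8]=?)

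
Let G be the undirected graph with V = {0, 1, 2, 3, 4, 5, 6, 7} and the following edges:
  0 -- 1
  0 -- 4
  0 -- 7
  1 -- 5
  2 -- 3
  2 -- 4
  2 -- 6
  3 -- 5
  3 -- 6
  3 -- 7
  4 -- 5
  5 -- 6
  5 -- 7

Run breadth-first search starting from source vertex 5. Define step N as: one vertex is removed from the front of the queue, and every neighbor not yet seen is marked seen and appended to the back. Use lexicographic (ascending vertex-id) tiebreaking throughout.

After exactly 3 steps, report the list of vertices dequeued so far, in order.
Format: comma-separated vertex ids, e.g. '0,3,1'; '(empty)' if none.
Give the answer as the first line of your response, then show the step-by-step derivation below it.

5,1,3

step 1: dequeue 5; queue=[1,3,4,6,7]; order=5
step 2: dequeue 1; queue=[3,4,6,7,0]; order=5,1
step 3: dequeue 3; queue=[4,6,7,0,2]; order=5,1,3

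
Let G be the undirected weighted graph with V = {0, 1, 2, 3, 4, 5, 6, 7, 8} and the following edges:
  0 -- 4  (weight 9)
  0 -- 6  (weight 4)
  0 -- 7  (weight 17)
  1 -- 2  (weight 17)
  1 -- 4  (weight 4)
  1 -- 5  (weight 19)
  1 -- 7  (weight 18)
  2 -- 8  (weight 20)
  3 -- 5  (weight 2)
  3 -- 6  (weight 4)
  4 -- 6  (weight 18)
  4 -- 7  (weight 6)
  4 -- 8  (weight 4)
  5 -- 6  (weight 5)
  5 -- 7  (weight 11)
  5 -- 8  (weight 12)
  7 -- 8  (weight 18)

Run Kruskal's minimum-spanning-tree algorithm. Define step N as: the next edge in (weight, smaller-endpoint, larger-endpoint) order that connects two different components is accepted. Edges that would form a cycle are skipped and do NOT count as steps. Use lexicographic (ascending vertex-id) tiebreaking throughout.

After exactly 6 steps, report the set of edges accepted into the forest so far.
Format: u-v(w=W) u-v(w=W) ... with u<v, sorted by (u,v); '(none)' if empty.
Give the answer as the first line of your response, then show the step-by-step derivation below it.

0-6(w=4) 1-4(w=4) 3-5(w=2) 3-6(w=4) 4-7(w=6) 4-8(w=4)

step 1: add edge 3-5 (w=2); MST = {3-5(w=2)}
step 2: add edge 0-6 (w=4); MST = {0-6(w=4) 3-5(w=2)}
step 3: add edge 1-4 (w=4); MST = {0-6(w=4) 1-4(w=4) 3-5(w=2)}
step 4: add edge 3-6 (w=4); MST = {0-6(w=4) 1-4(w=4) 3-5(w=2) 3-6(w=4)}
step 5: add edge 4-8 (w=4); MST = {0-6(w=4) 1-4(w=4) 3-5(w=2) 3-6(w=4) 4-8(w=4)}
step 6: add edge 4-7 (w=6); MST = {0-6(w=4) 1-4(w=4) 3-5(w=2) 3-6(w=4) 4-7(w=6) 4-8(w=4)}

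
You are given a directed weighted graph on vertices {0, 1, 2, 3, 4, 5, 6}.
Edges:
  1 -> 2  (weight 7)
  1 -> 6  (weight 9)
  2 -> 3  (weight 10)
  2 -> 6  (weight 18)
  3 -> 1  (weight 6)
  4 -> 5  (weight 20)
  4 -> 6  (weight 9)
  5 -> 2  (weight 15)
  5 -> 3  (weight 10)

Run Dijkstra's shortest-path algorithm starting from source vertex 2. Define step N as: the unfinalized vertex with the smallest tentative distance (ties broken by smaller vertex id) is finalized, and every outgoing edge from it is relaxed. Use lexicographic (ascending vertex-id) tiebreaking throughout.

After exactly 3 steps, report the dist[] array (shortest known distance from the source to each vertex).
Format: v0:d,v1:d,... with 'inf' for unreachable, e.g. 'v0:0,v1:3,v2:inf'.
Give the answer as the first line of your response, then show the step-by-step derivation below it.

v0:inf,v1:16,v2:0,v3:10,v4:inf,v5:inf,v6:18

step 1: dist = v0:inf,v1:inf,v2:0,v3:10,v4:inf,v5:inf,v6:18
step 2: dist = v0:inf,v1:16,v2:0,v3:10,v4:inf,v5:inf,v6:18
step 3: dist = v0:inf,v1:16,v2:0,v3:10,v4:inf,v5:inf,v6:18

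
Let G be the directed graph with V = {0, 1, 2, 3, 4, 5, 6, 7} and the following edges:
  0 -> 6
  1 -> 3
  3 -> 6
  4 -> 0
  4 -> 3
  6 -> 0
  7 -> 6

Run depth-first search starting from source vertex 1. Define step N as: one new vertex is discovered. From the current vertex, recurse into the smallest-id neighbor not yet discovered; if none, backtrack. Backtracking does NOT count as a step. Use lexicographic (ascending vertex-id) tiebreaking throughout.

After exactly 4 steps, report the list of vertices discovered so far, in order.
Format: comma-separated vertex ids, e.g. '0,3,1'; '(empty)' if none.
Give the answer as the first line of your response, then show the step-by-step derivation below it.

1,3,6,0

step 1: discover 1; path=1; order=1
step 2: discover 3; path=1>3; order=1,3
step 3: discover 6; path=1>3>6; order=1,3,6
step 4: discover 0; path=1>3>6>0; order=1,3,6,0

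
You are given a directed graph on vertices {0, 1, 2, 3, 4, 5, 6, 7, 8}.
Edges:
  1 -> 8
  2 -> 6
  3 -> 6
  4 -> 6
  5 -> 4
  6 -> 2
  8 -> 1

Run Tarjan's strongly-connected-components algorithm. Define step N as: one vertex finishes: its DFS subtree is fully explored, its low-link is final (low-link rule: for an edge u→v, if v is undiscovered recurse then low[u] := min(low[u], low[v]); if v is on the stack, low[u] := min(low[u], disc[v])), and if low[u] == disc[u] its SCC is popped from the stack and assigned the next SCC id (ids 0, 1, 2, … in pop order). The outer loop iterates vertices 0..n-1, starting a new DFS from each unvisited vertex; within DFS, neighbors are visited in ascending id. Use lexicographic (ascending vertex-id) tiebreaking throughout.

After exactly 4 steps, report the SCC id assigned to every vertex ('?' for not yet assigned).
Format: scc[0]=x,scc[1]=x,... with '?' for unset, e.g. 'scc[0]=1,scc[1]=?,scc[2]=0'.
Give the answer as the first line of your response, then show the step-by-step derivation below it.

scc[0]=0,scc[1]=1,scc[2]=?,scc[3]=?,scc[4]=?,scc[5]=?,scc[6]=?,scc[7]=?,scc[8]=1

step 1: low=(low[0]=0,low[1]=?,low[2]=?,low[3]=?,low[4]=?,low[5]=?,low[6]=?,low[7]=?,low[8]=?); scc=(scc[0]=0,scc[1]=?,scc[2]=?,scc[3]=?,scc[4]=?,scc[5]=?,scc[6]=?,scc[7]=?,scc[8]=?)
step 2: low=(low[0]=0,low[1]=1,low[2]=?,low[3]=?,low[4]=?,low[5]=?,low[6]=?,low[7]=?,low[8]=1); scc=(scc[0]=0,scc[1]=?,scc[2]=?,scc[3]=?,scc[4]=?,scc[5]=?,scc[6]=?,scc[7]=?,scc[8]=?)
step 3: low=(low[0]=0,low[1]=1,low[2]=?,low[3]=?,low[4]=?,low[5]=?,low[6]=?,low[7]=?,low[8]=1); scc=(scc[0]=0,scc[1]=1,scc[2]=?,scc[3]=?,scc[4]=?,scc[5]=?,scc[6]=?,scc[7]=?,scc[8]=1)
step 4: low=(low[0]=0,low[1]=1,low[2]=3,low[3]=?,low[4]=?,low[5]=?,low[6]=3,low[7]=?,low[8]=1); scc=(scc[0]=0,scc[1]=1,scc[2]=?,scc[3]=?,scc[4]=?,scc[5]=?,scc[6]=?,scc[7]=?,scc[8]=1)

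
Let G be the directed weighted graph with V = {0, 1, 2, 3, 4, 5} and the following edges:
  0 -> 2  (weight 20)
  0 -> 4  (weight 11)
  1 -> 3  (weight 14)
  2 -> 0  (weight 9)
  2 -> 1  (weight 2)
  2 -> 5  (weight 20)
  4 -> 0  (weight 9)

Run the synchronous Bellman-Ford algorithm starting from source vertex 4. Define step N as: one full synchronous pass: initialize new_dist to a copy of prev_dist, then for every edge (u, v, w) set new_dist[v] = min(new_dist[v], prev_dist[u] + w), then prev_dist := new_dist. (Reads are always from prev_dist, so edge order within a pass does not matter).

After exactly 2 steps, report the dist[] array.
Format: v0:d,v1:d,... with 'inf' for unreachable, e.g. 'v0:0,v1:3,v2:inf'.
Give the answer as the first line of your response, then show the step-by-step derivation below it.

v0:9,v1:inf,v2:29,v3:inf,v4:0,v5:inf

step 1: dist = v0:9,v1:inf,v2:inf,v3:inf,v4:0,v5:inf
step 2: dist = v0:9,v1:inf,v2:29,v3:inf,v4:0,v5:inf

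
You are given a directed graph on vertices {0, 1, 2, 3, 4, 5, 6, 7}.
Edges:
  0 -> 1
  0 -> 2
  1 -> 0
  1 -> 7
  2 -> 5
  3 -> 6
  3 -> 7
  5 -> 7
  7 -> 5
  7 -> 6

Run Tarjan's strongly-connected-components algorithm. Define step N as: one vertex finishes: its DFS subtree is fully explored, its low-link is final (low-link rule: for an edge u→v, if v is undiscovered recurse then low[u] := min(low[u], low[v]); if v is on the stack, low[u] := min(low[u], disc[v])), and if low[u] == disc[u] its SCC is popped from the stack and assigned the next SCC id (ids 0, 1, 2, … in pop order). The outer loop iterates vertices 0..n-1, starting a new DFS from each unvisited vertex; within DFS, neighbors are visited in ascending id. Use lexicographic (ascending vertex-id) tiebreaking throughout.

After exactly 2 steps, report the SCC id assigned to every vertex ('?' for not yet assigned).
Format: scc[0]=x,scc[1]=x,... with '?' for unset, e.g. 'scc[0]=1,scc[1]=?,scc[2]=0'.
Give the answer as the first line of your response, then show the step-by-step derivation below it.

scc[0]=?,scc[1]=?,scc[2]=?,scc[3]=?,scc[4]=?,scc[5]=?,scc[6]=0,scc[7]=?

step 1: low=(low[0]=0,low[1]=0,low[2]=?,low[3]=?,low[4]=?,low[5]=2,low[6]=?,low[7]=2); scc=(scc[0]=?,scc[1]=?,scc[2]=?,scc[3]=?,scc[4]=?,scc[5]=?,scc[6]=?,scc[7]=?)
step 2: low=(low[0]=0,low[1]=0,low[2]=?,low[3]=?,low[4]=?,low[5]=2,low[6]=4,low[7]=2); scc=(scc[0]=?,scc[1]=?,scc[2]=?,scc[3]=?,scc[4]=?,scc[5]=?,scc[6]=0,scc[7]=?)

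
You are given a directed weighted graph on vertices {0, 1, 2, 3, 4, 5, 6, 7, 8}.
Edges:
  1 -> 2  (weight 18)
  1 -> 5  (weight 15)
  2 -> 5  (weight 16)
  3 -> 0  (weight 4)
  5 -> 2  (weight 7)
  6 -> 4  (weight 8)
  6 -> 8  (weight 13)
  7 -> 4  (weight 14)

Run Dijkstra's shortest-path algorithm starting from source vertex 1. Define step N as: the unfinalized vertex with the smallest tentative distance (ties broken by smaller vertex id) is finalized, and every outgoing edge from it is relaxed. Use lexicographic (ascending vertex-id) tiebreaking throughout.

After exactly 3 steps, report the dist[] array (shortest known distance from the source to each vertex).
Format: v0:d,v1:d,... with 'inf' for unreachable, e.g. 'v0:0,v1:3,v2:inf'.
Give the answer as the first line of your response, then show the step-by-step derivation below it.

v0:inf,v1:0,v2:18,v3:inf,v4:inf,v5:15,v6:inf,v7:inf,v8:inf

step 1: dist = v0:inf,v1:0,v2:18,v3:inf,v4:inf,v5:15,v6:inf,v7:inf,v8:inf
step 2: dist = v0:inf,v1:0,v2:18,v3:inf,v4:inf,v5:15,v6:inf,v7:inf,v8:inf
step 3: dist = v0:inf,v1:0,v2:18,v3:inf,v4:inf,v5:15,v6:inf,v7:inf,v8:inf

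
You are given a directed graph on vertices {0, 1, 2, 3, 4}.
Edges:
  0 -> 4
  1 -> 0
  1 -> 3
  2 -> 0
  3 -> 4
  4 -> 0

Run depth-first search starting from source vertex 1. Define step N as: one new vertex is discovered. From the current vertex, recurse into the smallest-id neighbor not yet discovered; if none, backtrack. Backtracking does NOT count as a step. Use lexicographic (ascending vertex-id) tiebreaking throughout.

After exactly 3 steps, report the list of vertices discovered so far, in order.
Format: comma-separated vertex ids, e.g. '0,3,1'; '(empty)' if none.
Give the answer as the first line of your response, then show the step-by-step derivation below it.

1,0,4

step 1: discover 1; path=1; order=1
step 2: discover 0; path=1>0; order=1,0
step 3: discover 4; path=1>0>4; order=1,0,4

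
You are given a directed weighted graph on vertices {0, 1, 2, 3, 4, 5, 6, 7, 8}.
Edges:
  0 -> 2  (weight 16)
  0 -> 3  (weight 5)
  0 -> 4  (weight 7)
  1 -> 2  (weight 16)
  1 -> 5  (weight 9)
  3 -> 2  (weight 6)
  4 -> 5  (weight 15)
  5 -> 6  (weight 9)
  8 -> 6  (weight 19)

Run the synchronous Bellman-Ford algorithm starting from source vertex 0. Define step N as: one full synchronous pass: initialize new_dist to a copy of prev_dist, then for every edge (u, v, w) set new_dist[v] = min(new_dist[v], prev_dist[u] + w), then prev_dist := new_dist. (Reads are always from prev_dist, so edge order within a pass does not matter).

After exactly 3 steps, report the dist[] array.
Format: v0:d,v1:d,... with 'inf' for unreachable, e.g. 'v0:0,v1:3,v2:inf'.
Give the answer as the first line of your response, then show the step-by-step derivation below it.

v0:0,v1:inf,v2:11,v3:5,v4:7,v5:22,v6:31,v7:inf,v8:inf

step 1: dist = v0:0,v1:inf,v2:16,v3:5,v4:7,v5:inf,v6:inf,v7:inf,v8:inf
step 2: dist = v0:0,v1:inf,v2:11,v3:5,v4:7,v5:22,v6:inf,v7:inf,v8:inf
step 3: dist = v0:0,v1:inf,v2:11,v3:5,v4:7,v5:22,v6:31,v7:inf,v8:inf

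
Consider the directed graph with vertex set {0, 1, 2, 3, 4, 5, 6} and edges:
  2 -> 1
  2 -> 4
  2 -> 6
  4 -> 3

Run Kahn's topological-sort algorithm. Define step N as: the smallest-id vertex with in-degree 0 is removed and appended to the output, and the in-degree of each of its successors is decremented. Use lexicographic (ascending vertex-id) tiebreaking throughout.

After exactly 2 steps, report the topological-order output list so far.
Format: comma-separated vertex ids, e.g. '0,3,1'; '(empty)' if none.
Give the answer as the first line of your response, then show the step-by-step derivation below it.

0,2

step 1: output 0; order=[0]; indeg=(0,1,0,1,1,0,1)
step 2: output 2; order=[0,2]; indeg=(0,0,0,1,0,0,0)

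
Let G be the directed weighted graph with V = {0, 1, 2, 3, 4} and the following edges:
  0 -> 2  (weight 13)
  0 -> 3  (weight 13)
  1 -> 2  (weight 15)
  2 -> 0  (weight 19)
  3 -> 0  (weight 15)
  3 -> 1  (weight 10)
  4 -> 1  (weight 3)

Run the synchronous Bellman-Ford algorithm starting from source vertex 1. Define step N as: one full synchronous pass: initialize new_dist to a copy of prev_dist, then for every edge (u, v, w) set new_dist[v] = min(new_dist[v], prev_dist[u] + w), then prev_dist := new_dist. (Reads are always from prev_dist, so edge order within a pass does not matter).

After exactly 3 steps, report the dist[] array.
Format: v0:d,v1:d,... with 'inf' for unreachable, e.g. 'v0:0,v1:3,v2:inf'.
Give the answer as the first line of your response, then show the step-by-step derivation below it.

v0:34,v1:0,v2:15,v3:47,v4:inf

step 1: dist = v0:inf,v1:0,v2:15,v3:inf,v4:inf
step 2: dist = v0:34,v1:0,v2:15,v3:inf,v4:inf
step 3: dist = v0:34,v1:0,v2:15,v3:47,v4:inf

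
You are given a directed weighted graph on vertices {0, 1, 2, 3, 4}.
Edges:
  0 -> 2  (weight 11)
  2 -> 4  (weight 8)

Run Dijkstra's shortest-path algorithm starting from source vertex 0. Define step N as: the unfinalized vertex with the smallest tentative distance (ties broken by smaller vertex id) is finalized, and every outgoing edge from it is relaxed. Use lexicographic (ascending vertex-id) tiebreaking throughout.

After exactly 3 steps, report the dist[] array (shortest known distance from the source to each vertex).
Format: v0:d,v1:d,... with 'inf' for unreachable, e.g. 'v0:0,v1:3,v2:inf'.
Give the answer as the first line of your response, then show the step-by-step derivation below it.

v0:0,v1:inf,v2:11,v3:inf,v4:19

step 1: dist = v0:0,v1:inf,v2:11,v3:inf,v4:inf
step 2: dist = v0:0,v1:inf,v2:11,v3:inf,v4:19
step 3: dist = v0:0,v1:inf,v2:11,v3:inf,v4:19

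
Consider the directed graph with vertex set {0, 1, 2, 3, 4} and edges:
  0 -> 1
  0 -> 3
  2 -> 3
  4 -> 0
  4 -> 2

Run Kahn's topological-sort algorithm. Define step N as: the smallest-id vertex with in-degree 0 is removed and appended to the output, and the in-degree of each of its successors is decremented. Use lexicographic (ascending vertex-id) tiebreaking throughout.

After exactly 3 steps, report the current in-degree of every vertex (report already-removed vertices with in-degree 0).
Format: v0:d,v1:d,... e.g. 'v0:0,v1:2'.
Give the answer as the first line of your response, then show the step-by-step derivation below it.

v0:0,v1:0,v2:0,v3:1,v4:0

step 1: output 4; order=[4]; indeg=(0,1,0,2,0)
step 2: output 0; order=[4,0]; indeg=(0,0,0,1,0)
step 3: output 1; order=[4,0,1]; indeg=(0,0,0,1,0)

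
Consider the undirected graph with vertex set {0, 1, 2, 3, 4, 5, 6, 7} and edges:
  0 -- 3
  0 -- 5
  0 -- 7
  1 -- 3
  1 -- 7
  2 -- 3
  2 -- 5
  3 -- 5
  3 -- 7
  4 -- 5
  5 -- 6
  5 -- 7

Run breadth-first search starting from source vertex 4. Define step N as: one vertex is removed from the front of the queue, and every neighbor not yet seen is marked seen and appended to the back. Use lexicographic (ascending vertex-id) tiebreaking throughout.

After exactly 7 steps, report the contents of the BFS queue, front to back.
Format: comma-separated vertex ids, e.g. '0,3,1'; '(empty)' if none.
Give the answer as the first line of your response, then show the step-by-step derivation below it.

1

step 1: dequeue 4; queue=[5]; order=4
step 2: dequeue 5; queue=[0,2,3,6,7]; order=4,5
step 3: dequeue 0; queue=[2,3,6,7]; order=4,5,0
step 4: dequeue 2; queue=[3,6,7]; order=4,5,0,2
step 5: dequeue 3; queue=[6,7,1]; order=4,5,0,2,3
step 6: dequeue 6; queue=[7,1]; order=4,5,0,2,3,6
step 7: dequeue 7; queue=[1]; order=4,5,0,2,3,6,7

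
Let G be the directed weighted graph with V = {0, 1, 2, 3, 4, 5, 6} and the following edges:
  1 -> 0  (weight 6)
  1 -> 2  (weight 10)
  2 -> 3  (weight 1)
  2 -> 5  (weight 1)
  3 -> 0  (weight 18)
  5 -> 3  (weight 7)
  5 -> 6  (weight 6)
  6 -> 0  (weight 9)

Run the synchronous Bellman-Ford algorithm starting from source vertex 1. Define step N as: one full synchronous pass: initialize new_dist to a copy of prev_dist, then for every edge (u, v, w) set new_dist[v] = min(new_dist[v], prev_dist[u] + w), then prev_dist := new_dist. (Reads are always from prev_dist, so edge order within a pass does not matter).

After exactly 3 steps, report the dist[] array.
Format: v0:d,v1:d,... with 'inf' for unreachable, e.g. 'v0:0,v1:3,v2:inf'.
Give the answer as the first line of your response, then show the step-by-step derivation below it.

v0:6,v1:0,v2:10,v3:11,v4:inf,v5:11,v6:17

step 1: dist = v0:6,v1:0,v2:10,v3:inf,v4:inf,v5:inf,v6:inf
step 2: dist = v0:6,v1:0,v2:10,v3:11,v4:inf,v5:11,v6:inf
step 3: dist = v0:6,v1:0,v2:10,v3:11,v4:inf,v5:11,v6:17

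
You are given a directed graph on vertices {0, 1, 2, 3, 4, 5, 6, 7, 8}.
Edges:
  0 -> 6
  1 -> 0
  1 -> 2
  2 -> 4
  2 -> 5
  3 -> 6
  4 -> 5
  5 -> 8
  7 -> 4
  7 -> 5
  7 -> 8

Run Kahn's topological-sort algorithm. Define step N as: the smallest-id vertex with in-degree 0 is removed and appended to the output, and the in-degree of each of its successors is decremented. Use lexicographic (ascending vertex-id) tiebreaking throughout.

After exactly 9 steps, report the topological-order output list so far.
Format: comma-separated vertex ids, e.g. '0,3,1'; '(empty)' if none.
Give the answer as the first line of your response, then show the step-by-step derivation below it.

1,0,2,3,6,7,4,5,8

step 1: output 1; order=[1]; indeg=(0,0,0,0,2,3,2,0,2)
step 2: output 0; order=[1,0]; indeg=(0,0,0,0,2,3,1,0,2)
step 3: output 2; order=[1,0,2]; indeg=(0,0,0,0,1,2,1,0,2)
step 4: output 3; order=[1,0,2,3]; indeg=(0,0,0,0,1,2,0,0,2)
step 5: output 6; order=[1,0,2,3,6]; indeg=(0,0,0,0,1,2,0,0,2)
step 6: output 7; order=[1,0,2,3,6,7]; indeg=(0,0,0,0,0,1,0,0,1)
step 7: output 4; order=[1,0,2,3,6,7,4]; indeg=(0,0,0,0,0,0,0,0,1)
step 8: output 5; order=[1,0,2,3,6,7,4,5]; indeg=(0,0,0,0,0,0,0,0,0)
step 9: output 8; order=[1,0,2,3,6,7,4,5,8]; indeg=(0,0,0,0,0,0,0,0,0)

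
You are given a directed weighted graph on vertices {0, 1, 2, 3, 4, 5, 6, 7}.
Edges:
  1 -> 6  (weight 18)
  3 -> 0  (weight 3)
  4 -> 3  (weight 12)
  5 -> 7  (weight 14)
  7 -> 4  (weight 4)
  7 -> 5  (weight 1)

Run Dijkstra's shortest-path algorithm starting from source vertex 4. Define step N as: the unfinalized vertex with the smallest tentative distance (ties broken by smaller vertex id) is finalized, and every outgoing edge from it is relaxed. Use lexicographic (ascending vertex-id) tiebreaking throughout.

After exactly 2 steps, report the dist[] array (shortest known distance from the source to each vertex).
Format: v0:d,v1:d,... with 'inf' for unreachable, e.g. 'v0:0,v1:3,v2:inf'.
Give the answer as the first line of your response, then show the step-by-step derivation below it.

v0:15,v1:inf,v2:inf,v3:12,v4:0,v5:inf,v6:inf,v7:inf

step 1: dist = v0:inf,v1:inf,v2:inf,v3:12,v4:0,v5:inf,v6:inf,v7:inf
step 2: dist = v0:15,v1:inf,v2:inf,v3:12,v4:0,v5:inf,v6:inf,v7:inf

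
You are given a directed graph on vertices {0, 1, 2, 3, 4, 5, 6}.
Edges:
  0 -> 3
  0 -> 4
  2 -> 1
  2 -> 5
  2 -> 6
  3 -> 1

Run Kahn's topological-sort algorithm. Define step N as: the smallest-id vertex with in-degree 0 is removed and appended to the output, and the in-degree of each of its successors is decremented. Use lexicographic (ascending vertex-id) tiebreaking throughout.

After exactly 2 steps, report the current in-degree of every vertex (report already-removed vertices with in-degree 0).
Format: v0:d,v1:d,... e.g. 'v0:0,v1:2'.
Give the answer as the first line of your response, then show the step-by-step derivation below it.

v0:0,v1:1,v2:0,v3:0,v4:0,v5:0,v6:0

step 1: output 0; order=[0]; indeg=(0,2,0,0,0,1,1)
step 2: output 2; order=[0,2]; indeg=(0,1,0,0,0,0,0)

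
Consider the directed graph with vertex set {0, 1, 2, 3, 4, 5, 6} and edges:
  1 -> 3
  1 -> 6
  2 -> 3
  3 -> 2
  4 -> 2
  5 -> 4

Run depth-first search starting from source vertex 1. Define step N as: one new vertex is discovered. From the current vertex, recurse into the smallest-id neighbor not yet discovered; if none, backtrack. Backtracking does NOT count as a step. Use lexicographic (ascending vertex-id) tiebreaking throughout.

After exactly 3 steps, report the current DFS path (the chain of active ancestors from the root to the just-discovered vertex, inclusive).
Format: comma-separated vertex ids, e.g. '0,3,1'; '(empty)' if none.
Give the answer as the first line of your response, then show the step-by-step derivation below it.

1,3,2

step 1: discover 1; path=1; order=1
step 2: discover 3; path=1>3; order=1,3
step 3: discover 2; path=1>3>2; order=1,3,2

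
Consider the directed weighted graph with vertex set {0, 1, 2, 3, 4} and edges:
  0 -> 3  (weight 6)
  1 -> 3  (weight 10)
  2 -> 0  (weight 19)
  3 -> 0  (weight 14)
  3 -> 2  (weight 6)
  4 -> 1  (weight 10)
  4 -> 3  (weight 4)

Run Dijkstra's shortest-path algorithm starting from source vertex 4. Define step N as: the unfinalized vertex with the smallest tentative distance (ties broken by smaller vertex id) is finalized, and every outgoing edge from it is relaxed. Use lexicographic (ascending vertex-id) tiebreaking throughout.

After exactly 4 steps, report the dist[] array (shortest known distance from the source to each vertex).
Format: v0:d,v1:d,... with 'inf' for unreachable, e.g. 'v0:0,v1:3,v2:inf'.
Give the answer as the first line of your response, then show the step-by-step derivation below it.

v0:18,v1:10,v2:10,v3:4,v4:0

step 1: dist = v0:inf,v1:10,v2:inf,v3:4,v4:0
step 2: dist = v0:18,v1:10,v2:10,v3:4,v4:0
step 3: dist = v0:18,v1:10,v2:10,v3:4,v4:0
step 4: dist = v0:18,v1:10,v2:10,v3:4,v4:0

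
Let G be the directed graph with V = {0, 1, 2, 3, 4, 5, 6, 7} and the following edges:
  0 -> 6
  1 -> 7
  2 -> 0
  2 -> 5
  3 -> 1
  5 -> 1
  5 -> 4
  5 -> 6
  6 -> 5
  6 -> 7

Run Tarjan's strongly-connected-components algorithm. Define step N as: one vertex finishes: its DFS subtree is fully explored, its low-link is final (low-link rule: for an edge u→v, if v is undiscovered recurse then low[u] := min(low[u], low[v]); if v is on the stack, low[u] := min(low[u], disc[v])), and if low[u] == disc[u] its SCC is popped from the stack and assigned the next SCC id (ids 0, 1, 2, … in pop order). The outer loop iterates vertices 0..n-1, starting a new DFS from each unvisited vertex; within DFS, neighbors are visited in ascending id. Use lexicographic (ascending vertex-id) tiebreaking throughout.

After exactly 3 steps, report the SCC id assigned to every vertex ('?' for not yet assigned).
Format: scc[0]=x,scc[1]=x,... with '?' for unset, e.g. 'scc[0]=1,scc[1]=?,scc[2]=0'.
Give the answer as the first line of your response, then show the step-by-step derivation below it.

scc[0]=?,scc[1]=1,scc[2]=?,scc[3]=?,scc[4]=2,scc[5]=?,scc[6]=?,scc[7]=0

step 1: low=(low[0]=0,low[1]=3,low[2]=?,low[3]=?,low[4]=?,low[5]=2,low[6]=1,low[7]=4); scc=(scc[0]=?,scc[1]=?,scc[2]=?,scc[3]=?,scc[4]=?,scc[5]=?,scc[6]=?,scc[7]=0)
step 2: low=(low[0]=0,low[1]=3,low[2]=?,low[3]=?,low[4]=?,low[5]=2,low[6]=1,low[7]=4); scc=(scc[0]=?,scc[1]=1,scc[2]=?,scc[3]=?,scc[4]=?,scc[5]=?,scc[6]=?,scc[7]=0)
step 3: low=(low[0]=0,low[1]=3,low[2]=?,low[3]=?,low[4]=5,low[5]=2,low[6]=1,low[7]=4); scc=(scc[0]=?,scc[1]=1,scc[2]=?,scc[3]=?,scc[4]=2,scc[5]=?,scc[6]=?,scc[7]=0)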